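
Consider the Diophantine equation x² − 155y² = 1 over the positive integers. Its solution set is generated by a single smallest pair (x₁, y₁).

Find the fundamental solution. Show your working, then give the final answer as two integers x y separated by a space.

d=155: √d = [12; 2,4,2,24] (ℓ=4, even), read p_3/q_3
i=0: a=12 ⇒ p=12, q=1
i=1: a=2 ⇒ p=25, q=2
i=2: a=4 ⇒ p=112, q=9
i=3: a=2 ⇒ p=249, q=20
(x₁, y₁) = (249, 20);  249² − 155·20² = 1 ✓

249 20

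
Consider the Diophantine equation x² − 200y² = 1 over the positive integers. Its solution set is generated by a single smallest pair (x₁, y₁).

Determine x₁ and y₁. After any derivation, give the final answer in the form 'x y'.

99 7

[14; 7,28] for √200; ℓ=2 ⇒ convergent index 1
k=0  a_k=14  p_k/q_k = 14/1
k=1  a_k=7  p_k/q_k = 99/7
fundamental: x₁=99, y₁=7  (since 9801 − 200·49 = 1)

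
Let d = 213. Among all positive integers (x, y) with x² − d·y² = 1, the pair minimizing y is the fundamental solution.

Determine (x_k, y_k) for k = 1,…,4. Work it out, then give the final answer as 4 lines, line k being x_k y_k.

[14; 1,1,2,6,1,8,1,6,2,1,1,28] for √213; ℓ=12 ⇒ convergent index 11
step 0: (14, 1)  from 14·(1,0) + (0,1)
step 1: (15, 1)  from 1·(14,1) + (1,0)
step 2: (29, 2)  from 1·(15,1) + (14,1)
step 3: (73, 5)  from 2·(29,2) + (15,1)
step 4: (467, 32)  from 6·(73,5) + (29,2)
step 5: (540, 37)  from 1·(467,32) + (73,5)
step 6: (4787, 328)  from 8·(540,37) + (467,32)
…
step 8: (36749, 2518)  from 6·(5327,365) + (4787,328)
step 9: (78825, 5401)  from 2·(36749,2518) + (5327,365)
step 10: (115574, 7919)  from 1·(78825,5401) + (36749,2518)
step 11: (194399, 13320)  from 1·(115574,7919) + (78825,5401)
(x₁, y₁) = (194399, 13320);  194399² − 213·13320² = 1 ✓
n=2: (194399,13320)∘(194399,13320) = (194399·194399+213·13320·13320, 194399·13320+13320·194399) = (75581942401,5178789360)
n=3: (75581942401,5178789360)∘(194399,13320) = (194399·75581942401+213·13320·5178789360, 194399·5178789360+13320·75581942401) = (29386108041429599,2013502945575960)
n=4: (29386108041429599,2013502945575960)∘(194399,13320) = (194399·29386108041429599+213·13320·2013502945575960, 194399·2013502945575960+13320·29386108041429599) = (11425260034216163289601,782845918228863306720)

194399 13320
75581942401 5178789360
29386108041429599 2013502945575960
11425260034216163289601 782845918228863306720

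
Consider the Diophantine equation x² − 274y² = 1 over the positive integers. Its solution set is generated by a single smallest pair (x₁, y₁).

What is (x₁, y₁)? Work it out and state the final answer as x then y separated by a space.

d=274: √d = [16; 1,1,4,4,1,1,32] (ℓ=7, odd), read p_13/q_13
k=0  a_k=16  p_k/q_k = 16/1
k=1  a_k=1  p_k/q_k = 17/1
…
k=3  a_k=4  p_k/q_k = 149/9
k=4  a_k=4  p_k/q_k = 629/38
k=5  a_k=1  p_k/q_k = 778/47
k=6  a_k=1  p_k/q_k = 1407/85
k=7  a_k=32  p_k/q_k = 45802/2767
k=8  a_k=1  p_k/q_k = 47209/2852
…
k=12  a_k=1  p_k/q_k = 2189276/132259
k=13  a_k=1  p_k/q_k = 3959299/239190
→ (3959299, 239190).  Check: 3959299²=15676048571401, 274·239190²=15676048571400, difference 1.

3959299 239190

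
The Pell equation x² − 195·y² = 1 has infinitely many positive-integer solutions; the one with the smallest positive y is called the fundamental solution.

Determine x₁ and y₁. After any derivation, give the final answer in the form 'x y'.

14 1

[13; 1,26] for √195; ℓ=2 ⇒ convergent index 1
k=0  a_k=13  p_k/q_k = 13/1
k=1  a_k=1  p_k/q_k = 14/1
fundamental: x₁=14, y₁=1  (since 196 − 195·1 = 1)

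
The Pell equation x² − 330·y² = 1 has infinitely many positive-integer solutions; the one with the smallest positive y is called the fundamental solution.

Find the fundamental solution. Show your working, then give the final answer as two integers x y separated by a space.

109 6

√330 → a₀=18, period (6,36); ℓ=2 even so k=1
i=0: a=18 ⇒ p=18, q=1
i=1: a=6 ⇒ p=109, q=6
→ (109, 6).  Check: 109²=11881, 330·6²=11880, difference 1.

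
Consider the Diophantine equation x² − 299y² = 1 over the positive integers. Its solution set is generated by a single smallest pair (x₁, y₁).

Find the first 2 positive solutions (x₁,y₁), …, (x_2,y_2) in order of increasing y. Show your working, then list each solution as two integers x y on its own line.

415 24
344449 19920

[17; 3,2,3,34] for √299; ℓ=4 ⇒ convergent index 3
k=0  a_k=17  p_k/q_k = 17/1
k=1  a_k=3  p_k/q_k = 52/3
k=2  a_k=2  p_k/q_k = 121/7
k=3  a_k=3  p_k/q_k = 415/24
→ (415, 24).  Check: 415²=172225, 299·24²=172224, difference 1.
k=2:  x_2 = 415·415+299·24·24 = 344449,  y_2 = 415·24+24·415 = 19920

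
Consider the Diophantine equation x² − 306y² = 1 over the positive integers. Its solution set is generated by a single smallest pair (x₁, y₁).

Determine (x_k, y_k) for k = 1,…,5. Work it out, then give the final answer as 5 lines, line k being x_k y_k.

d=306: √d = [17; 2,34] (ℓ=2, even), read p_1/q_1
k=0  a_k=17  p_k/q_k = 17/1
k=1  a_k=2  p_k/q_k = 35/2
(x₁, y₁) = (35, 2);  35² − 306·2² = 1 ✓
(35+2√306)^2 = 2449 + 140√306
(35+2√306)^3 = 171395 + 9798√306
(35+2√306)^4 = 11995201 + 685720√306
(35+2√306)^5 = 839492675 + 47990602√306

35 2
2449 140
171395 9798
11995201 685720
839492675 47990602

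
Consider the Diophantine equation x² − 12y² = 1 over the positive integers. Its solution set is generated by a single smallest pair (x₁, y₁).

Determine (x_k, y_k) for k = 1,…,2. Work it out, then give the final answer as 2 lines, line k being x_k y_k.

7 2
97 28

[3; 2,6] for √12; ℓ=2 ⇒ convergent index 1
step 0: (3, 1)  from 3·(1,0) + (0,1)
step 1: (7, 2)  from 2·(3,1) + (1,0)
(x₁, y₁) = (7, 2);  7² − 12·2² = 1 ✓
k=2:  x_2 = 7·7+12·2·2 = 97,  y_2 = 7·2+2·7 = 28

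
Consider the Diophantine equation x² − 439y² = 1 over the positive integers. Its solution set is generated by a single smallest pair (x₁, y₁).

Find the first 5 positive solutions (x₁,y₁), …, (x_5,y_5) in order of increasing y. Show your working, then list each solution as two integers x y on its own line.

d=439: √d = [20; 1,19,1,40] (ℓ=4, even), read p_3/q_3
a_0=20:  p_0=20·1+0=20,  q_0=20·0+1=1
…
a_2=19:  p_2=19·21+20=419,  q_2=19·1+1=20
a_3=1:  p_3=1·419+21=440,  q_3=1·20+1=21
fundamental: x₁=440, y₁=21  (since 193600 − 439·441 = 1)
(440+21√439)^2 = 387199 + 18480√439
(440+21√439)^3 = 340734680 + 16262379√439
(440+21√439)^4 = 299846131201 + 14310875040√439
(440+21√439)^5 = 263864254722200 + 12593553772821√439

440 21
387199 18480
340734680 16262379
299846131201 14310875040
263864254722200 12593553772821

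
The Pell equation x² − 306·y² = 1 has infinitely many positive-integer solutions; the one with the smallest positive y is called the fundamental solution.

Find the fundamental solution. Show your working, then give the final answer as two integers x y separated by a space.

35 2

d=306: √d = [17; 2,34] (ℓ=2, even), read p_1/q_1
step 0: (17, 1)  from 17·(1,0) + (0,1)
step 1: (35, 2)  from 2·(17,1) + (1,0)
fundamental: x₁=35, y₁=2  (since 1225 − 306·4 = 1)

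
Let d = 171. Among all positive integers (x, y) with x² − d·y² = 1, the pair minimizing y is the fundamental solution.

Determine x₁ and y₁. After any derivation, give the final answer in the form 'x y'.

170 13

√171 → a₀=13, period (13,26); ℓ=2 even so k=1
i=0: a=13 ⇒ p=13, q=1
i=1: a=13 ⇒ p=170, q=13
(x₁, y₁) = (170, 13);  170² − 171·13² = 1 ✓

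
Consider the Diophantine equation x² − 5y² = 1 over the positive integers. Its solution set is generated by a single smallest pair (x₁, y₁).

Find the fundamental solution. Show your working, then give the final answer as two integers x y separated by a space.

[2; 4] for √5; ℓ=1 ⇒ convergent index 1
i=0: a=2 ⇒ p=2, q=1
i=1: a=4 ⇒ p=9, q=4
fundamental: x₁=9, y₁=4  (since 81 − 5·16 = 1)

9 4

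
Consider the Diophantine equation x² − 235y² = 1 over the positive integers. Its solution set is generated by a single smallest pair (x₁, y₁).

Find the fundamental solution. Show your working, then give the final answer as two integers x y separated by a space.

46 3

[15; 3,30] for √235; ℓ=2 ⇒ convergent index 1
a_0=15:  p_0=15·1+0=15,  q_0=15·0+1=1
a_1=3:  p_1=3·15+1=46,  q_1=3·1+0=3
fundamental: x₁=46, y₁=3  (since 2116 − 235·9 = 1)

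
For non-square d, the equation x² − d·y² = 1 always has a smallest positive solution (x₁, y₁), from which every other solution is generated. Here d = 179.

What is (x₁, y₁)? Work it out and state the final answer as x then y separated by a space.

√179 = [13; 2,1,1,1,3,…,1,2,26, …], period ℓ=14 (even) → k=13
k=0  a_k=13  p_k/q_k = 13/1
k=1  a_k=2  p_k/q_k = 27/2
k=2  a_k=1  p_k/q_k = 40/3
k=3  a_k=1  p_k/q_k = 67/5
k=4  a_k=1  p_k/q_k = 107/8
…
k=7  a_k=13  p_k/q_k = 26999/2018
…
k=9  a_k=3  p_k/q_k = 438125/32747
…
k=11  a_k=1  p_k/q_k = 1013292/75737
k=12  a_k=1  p_k/q_k = 1588459/118727
k=13  a_k=2  p_k/q_k = 4190210/313191
→ (4190210, 313191).  Check: 4190210²=17557859844100, 179·313191²=17557859844099, difference 1.

4190210 313191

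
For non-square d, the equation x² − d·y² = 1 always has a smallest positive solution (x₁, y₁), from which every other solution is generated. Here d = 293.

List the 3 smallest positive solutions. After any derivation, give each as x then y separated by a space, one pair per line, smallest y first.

12320649 719780
303596783562401 17736313474440
7481018815602612315849 437045785745090703340

d=293: √d = [17; 8,1,1,8,34] (ℓ=5, odd), read p_9/q_9
step 0: (17, 1)  from 17·(1,0) + (0,1)
…
step 2: (154, 9)  from 1·(137,8) + (17,1)
…
step 5: (84679, 4947)  from 34·(2482,145) + (291,17)
…
step 8: (1444507, 84389)  from 1·(764593,44668) + (679914,39721)
step 9: (12320649, 719780)  from 8·(1444507,84389) + (764593,44668)
→ (12320649, 719780).  Check: 12320649²=151798391781201, 293·719780²=151798391781200, difference 1.
n=2: (12320649,719780)∘(12320649,719780) = (12320649·12320649+293·719780·719780, 12320649·719780+719780·12320649) = (303596783562401,17736313474440)
n=3: (303596783562401,17736313474440)∘(12320649,719780) = (12320649·303596783562401+293·719780·17736313474440, 12320649·17736313474440+719780·303596783562401) = (7481018815602612315849,437045785745090703340)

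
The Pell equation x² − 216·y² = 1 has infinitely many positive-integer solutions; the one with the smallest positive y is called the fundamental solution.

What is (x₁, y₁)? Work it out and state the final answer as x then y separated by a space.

485 33

√216 → a₀=14, period (1,2,3,2,1,28); ℓ=6 even so k=5
i=0: a=14 ⇒ p=14, q=1
i=1: a=1 ⇒ p=15, q=1
…
i=3: a=3 ⇒ p=147, q=10
i=4: a=2 ⇒ p=338, q=23
i=5: a=1 ⇒ p=485, q=33
(x₁, y₁) = (485, 33);  485² − 216·33² = 1 ✓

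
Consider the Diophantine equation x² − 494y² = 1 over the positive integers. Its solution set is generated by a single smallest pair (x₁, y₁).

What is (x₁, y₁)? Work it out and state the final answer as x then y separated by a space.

√494 = [22; 4,2,2,1,2,1,2,2,4,44, …], period ℓ=10 (even) → k=9
k=0  a_k=22  p_k/q_k = 22/1
k=1  a_k=4  p_k/q_k = 89/4
…
k=8  a_k=2  p_k/q_k = 16514/743
k=9  a_k=4  p_k/q_k = 73035/3286
→ (73035, 3286).  Check: 73035²=5334111225, 494·3286²=5334111224, difference 1.

73035 3286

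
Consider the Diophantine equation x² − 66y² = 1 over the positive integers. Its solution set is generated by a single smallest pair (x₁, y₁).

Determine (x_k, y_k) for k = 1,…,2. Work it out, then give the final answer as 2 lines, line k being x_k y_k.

65 8
8449 1040

√66 = [8; 8,16, …], period ℓ=2 (even) → k=1
k=0  a_k=8  p_k/q_k = 8/1
k=1  a_k=8  p_k/q_k = 65/8
fundamental: x₁=65, y₁=8  (since 4225 − 66·64 = 1)
(x_2, y_2) = (65·65 + 66·8·8, 65·8 + 8·65) = (8449, 1040)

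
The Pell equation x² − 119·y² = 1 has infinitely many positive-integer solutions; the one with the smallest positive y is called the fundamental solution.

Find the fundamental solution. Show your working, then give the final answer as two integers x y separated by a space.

120 11

√119 = [10; 1,9,1,20, …], period ℓ=4 (even) → k=3
a_0=10:  p_0=10·1+0=10,  q_0=10·0+1=1
…
a_2=9:  p_2=9·11+10=109,  q_2=9·1+1=10
a_3=1:  p_3=1·109+11=120,  q_3=1·10+1=11
fundamental: x₁=120, y₁=11  (since 14400 − 119·121 = 1)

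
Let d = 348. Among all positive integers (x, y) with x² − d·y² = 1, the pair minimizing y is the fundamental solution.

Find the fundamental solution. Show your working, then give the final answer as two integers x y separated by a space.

1567 84

d=348: √d = [18; 1,1,1,8,1,1,1,36] (ℓ=8, even), read p_7/q_7
i=0: a=18 ⇒ p=18, q=1
…
i=2: a=1 ⇒ p=37, q=2
i=3: a=1 ⇒ p=56, q=3
i=4: a=8 ⇒ p=485, q=26
…
i=6: a=1 ⇒ p=1026, q=55
i=7: a=1 ⇒ p=1567, q=84
→ (1567, 84).  Check: 1567²=2455489, 348·84²=2455488, difference 1.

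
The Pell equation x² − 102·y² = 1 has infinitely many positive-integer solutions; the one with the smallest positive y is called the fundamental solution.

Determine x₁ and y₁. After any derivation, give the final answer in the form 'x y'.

d=102: √d = [10; 10,20] (ℓ=2, even), read p_1/q_1
a_0=10:  p_0=10·1+0=10,  q_0=10·0+1=1
a_1=10:  p_1=10·10+1=101,  q_1=10·1+0=10
→ (101, 10).  Check: 101²=10201, 102·10²=10200, difference 1.

101 10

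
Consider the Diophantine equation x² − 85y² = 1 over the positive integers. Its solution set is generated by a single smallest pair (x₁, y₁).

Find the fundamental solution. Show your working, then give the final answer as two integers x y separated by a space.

√85 → a₀=9, period (4,1,1,4,18); ℓ=5 odd so k=9
a_0=9:  p_0=9·1+0=9,  q_0=9·0+1=1
a_1=4:  p_1=4·9+1=37,  q_1=4·1+0=4
a_2=1:  p_2=1·37+9=46,  q_2=1·4+1=5
…
a_6=4:  p_6=4·6887+378=27926,  q_6=4·747+41=3029
a_7=1:  p_7=1·27926+6887=34813,  q_7=1·3029+747=3776
a_8=1:  p_8=1·34813+27926=62739,  q_8=1·3776+3029=6805
a_9=4:  p_9=4·62739+34813=285769,  q_9=4·6805+3776=30996
→ (285769, 30996).  Check: 285769²=81663921361, 85·30996²=81663921360, difference 1.

285769 30996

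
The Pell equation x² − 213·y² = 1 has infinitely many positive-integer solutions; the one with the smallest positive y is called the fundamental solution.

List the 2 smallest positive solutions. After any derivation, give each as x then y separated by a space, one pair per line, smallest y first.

194399 13320
75581942401 5178789360

√213 = [14; 1,1,2,6,1,8,1,6,2,1,1,28, …], period ℓ=12 (even) → k=11
i=0: a=14 ⇒ p=14, q=1
i=1: a=1 ⇒ p=15, q=1
i=2: a=1 ⇒ p=29, q=2
i=3: a=2 ⇒ p=73, q=5
i=4: a=6 ⇒ p=467, q=32
i=5: a=1 ⇒ p=540, q=37
i=6: a=8 ⇒ p=4787, q=328
…
i=8: a=6 ⇒ p=36749, q=2518
…
i=10: a=1 ⇒ p=115574, q=7919
i=11: a=1 ⇒ p=194399, q=13320
→ (194399, 13320).  Check: 194399²=37790971201, 213·13320²=37790971200, difference 1.
k=2:  x_2 = 194399·194399+213·13320·13320 = 75581942401,  y_2 = 194399·13320+13320·194399 = 5178789360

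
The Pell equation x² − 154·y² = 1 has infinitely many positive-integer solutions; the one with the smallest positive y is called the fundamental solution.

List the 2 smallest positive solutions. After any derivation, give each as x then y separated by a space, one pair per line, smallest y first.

√154 → a₀=12, period (2,2,3,1,2,1,3,2,2,24); ℓ=10 even so k=9
step 0: (12, 1)  from 12·(1,0) + (0,1)
step 1: (25, 2)  from 2·(12,1) + (1,0)
step 2: (62, 5)  from 2·(25,2) + (12,1)
…
step 4: (273, 22)  from 1·(211,17) + (62,5)
…
step 6: (1030, 83)  from 1·(757,61) + (273,22)
step 7: (3847, 310)  from 3·(1030,83) + (757,61)
step 8: (8724, 703)  from 2·(3847,310) + (1030,83)
step 9: (21295, 1716)  from 2·(8724,703) + (3847,310)
(x₁, y₁) = (21295, 1716);  21295² − 154·1716² = 1 ✓
k=2:  x_2 = 21295·21295+154·1716·1716 = 906954049,  y_2 = 21295·1716+1716·21295 = 73084440

21295 1716
906954049 73084440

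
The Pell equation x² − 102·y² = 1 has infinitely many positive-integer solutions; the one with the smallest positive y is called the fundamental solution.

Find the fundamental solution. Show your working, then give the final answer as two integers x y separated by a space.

√102 = [10; 10,20, …], period ℓ=2 (even) → k=1
step 0: (10, 1)  from 10·(1,0) + (0,1)
step 1: (101, 10)  from 10·(10,1) + (1,0)
→ (101, 10).  Check: 101²=10201, 102·10²=10200, difference 1.

101 10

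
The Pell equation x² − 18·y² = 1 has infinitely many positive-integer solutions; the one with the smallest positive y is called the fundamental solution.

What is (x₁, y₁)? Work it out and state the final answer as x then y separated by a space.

√18 = [4; 4,8, …], period ℓ=2 (even) → k=1
step 0: (4, 1)  from 4·(1,0) + (0,1)
step 1: (17, 4)  from 4·(4,1) + (1,0)
→ (17, 4).  Check: 17²=289, 18·4²=288, difference 1.

17 4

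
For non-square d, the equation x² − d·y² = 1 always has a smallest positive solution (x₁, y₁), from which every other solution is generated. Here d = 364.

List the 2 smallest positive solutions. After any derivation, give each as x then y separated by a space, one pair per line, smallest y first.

4954951 259710
49103078824801 2573700648420

√364 → a₀=19, period (12,1,2,3,1,8,1,3,2,1,12,38); ℓ=12 even so k=11
step 0: (19, 1)  from 19·(1,0) + (0,1)
step 1: (229, 12)  from 12·(19,1) + (1,0)
step 2: (248, 13)  from 1·(229,12) + (19,1)
step 3: (725, 38)  from 2·(248,13) + (229,12)
step 4: (2423, 127)  from 3·(725,38) + (248,13)
step 5: (3148, 165)  from 1·(2423,127) + (725,38)
step 6: (27607, 1447)  from 8·(3148,165) + (2423,127)
step 7: (30755, 1612)  from 1·(27607,1447) + (3148,165)
…
step 9: (270499, 14178)  from 2·(119872,6283) + (30755,1612)
step 10: (390371, 20461)  from 1·(270499,14178) + (119872,6283)
step 11: (4954951, 259710)  from 12·(390371,20461) + (270499,14178)
→ (4954951, 259710).  Check: 4954951²=24551539412401, 364·259710²=24551539412400, difference 1.
(4954951+259710√364)^2 = 49103078824801 + 2573700648420√364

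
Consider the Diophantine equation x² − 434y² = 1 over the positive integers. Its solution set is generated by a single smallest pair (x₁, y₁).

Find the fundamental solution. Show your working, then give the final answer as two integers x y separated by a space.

125 6

√434 → a₀=20, period (1,4,1,40); ℓ=4 even so k=3
step 0: (20, 1)  from 20·(1,0) + (0,1)
…
step 2: (104, 5)  from 4·(21,1) + (20,1)
step 3: (125, 6)  from 1·(104,5) + (21,1)
fundamental: x₁=125, y₁=6  (since 15625 − 434·36 = 1)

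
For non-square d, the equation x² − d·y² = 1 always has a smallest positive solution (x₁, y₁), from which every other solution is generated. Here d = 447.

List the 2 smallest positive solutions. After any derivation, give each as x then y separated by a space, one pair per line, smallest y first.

√447 = [21; 7,42, …], period ℓ=2 (even) → k=1
a_0=21:  p_0=21·1+0=21,  q_0=21·0+1=1
a_1=7:  p_1=7·21+1=148,  q_1=7·1+0=7
fundamental: x₁=148, y₁=7  (since 21904 − 447·49 = 1)
n=2: (148,7)∘(148,7) = (148·148+447·7·7, 148·7+7·148) = (43807,2072)

148 7
43807 2072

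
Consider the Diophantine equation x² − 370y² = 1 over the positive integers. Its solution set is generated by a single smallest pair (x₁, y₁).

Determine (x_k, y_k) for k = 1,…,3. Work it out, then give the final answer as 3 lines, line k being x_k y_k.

[19; 4,4,38] for √370; ℓ=3 ⇒ convergent index 5
k=0  a_k=19  p_k/q_k = 19/1
…
k=2  a_k=4  p_k/q_k = 327/17
…
k=4  a_k=4  p_k/q_k = 50339/2617
k=5  a_k=4  p_k/q_k = 213859/11118
fundamental: x₁=213859, y₁=11118  (since 45735671881 − 370·123609924 = 1)
(213859+11118√370)^2 = 91471343761 + 4755368724√370
(213859+11118√370)^3 = 39123940210553539 + 2033956799880714√370

213859 11118
91471343761 4755368724
39123940210553539 2033956799880714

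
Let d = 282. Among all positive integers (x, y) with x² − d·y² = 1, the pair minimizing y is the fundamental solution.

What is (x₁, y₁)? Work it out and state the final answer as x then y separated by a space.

2351 140

√282 → a₀=16, period (1,3,1,4,1,3,1,32); ℓ=8 even so k=7
i=0: a=16 ⇒ p=16, q=1
i=1: a=1 ⇒ p=17, q=1
i=2: a=3 ⇒ p=67, q=4
…
i=4: a=4 ⇒ p=403, q=24
…
i=6: a=3 ⇒ p=1864, q=111
i=7: a=1 ⇒ p=2351, q=140
(x₁, y₁) = (2351, 140);  2351² − 282·140² = 1 ✓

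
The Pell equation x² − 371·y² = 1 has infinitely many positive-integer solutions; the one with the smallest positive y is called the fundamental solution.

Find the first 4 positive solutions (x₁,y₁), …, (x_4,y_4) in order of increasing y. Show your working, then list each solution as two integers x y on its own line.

1695 88
5746049 298320
19479104415 1011304712
66034158220801 3428322675360

[19; 3,1,4,1,3,38] for √371; ℓ=6 ⇒ convergent index 5
i=0: a=19 ⇒ p=19, q=1
i=1: a=3 ⇒ p=58, q=3
…
i=4: a=1 ⇒ p=443, q=23
i=5: a=3 ⇒ p=1695, q=88
→ (1695, 88).  Check: 1695²=2873025, 371·88²=2873024, difference 1.
(x_2, y_2) = (1695·1695 + 371·88·88, 1695·88 + 88·1695) = (5746049, 298320)
(x_3, y_3) = (1695·5746049 + 371·88·298320, 1695·298320 + 88·5746049) = (19479104415, 1011304712)
(x_4, y_4) = (1695·19479104415 + 371·88·1011304712, 1695·1011304712 + 88·19479104415) = (66034158220801, 3428322675360)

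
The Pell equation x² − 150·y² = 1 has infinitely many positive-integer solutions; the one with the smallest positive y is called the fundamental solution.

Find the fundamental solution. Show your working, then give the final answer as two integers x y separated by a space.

49 4

[12; 4,24] for √150; ℓ=2 ⇒ convergent index 1
k=0  a_k=12  p_k/q_k = 12/1
k=1  a_k=4  p_k/q_k = 49/4
fundamental: x₁=49, y₁=4  (since 2401 − 150·16 = 1)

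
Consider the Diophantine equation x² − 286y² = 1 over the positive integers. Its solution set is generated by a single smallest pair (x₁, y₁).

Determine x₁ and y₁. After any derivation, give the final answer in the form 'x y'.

[16; 1,10,3,3,2,3,3,10,1,32] for √286; ℓ=10 ⇒ convergent index 9
step 0: (16, 1)  from 16·(1,0) + (0,1)
…
step 2: (186, 11)  from 10·(17,1) + (16,1)
step 3: (575, 34)  from 3·(186,11) + (17,1)
step 4: (1911, 113)  from 3·(575,34) + (186,11)
…
step 8: (512132, 30283)  from 10·(49703,2939) + (15102,893)
step 9: (561835, 33222)  from 1·(512132,30283) + (49703,2939)
→ (561835, 33222).  Check: 561835²=315658567225, 286·33222²=315658567224, difference 1.

561835 33222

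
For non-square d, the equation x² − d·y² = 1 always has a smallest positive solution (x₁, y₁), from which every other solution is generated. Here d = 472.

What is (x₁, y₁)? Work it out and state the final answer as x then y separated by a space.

[21; 1,2,1,1,1,…,2,1,42] for √472; ℓ=14 ⇒ convergent index 13
a_0=21:  p_0=21·1+0=21,  q_0=21·0+1=1
a_1=1:  p_1=1·21+1=22,  q_1=1·1+0=1
a_2=2:  p_2=2·22+21=65,  q_2=2·1+1=3
a_3=1:  p_3=1·65+22=87,  q_3=1·3+1=4
…
a_5=1:  p_5=1·152+87=239,  q_5=1·7+4=11
a_6=4:  p_6=4·239+152=1108,  q_6=4·11+7=51
a_7=5:  p_7=5·1108+239=5779,  q_7=5·51+11=266
…
a_10=1:  p_10=1·30003+24224=54227,  q_10=1·1381+1115=2496
…
a_12=2:  p_12=2·84230+54227=222687,  q_12=2·3877+2496=10250
a_13=1:  p_13=1·222687+84230=306917,  q_13=1·10250+3877=14127
fundamental: x₁=306917, y₁=14127  (since 94198044889 − 472·199572129 = 1)

306917 14127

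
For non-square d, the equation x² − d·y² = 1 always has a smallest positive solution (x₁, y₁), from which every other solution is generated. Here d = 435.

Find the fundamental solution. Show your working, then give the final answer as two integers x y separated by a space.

146 7

d=435: √d = [20; 1,5,1,40] (ℓ=4, even), read p_3/q_3
i=0: a=20 ⇒ p=20, q=1
i=1: a=1 ⇒ p=21, q=1
i=2: a=5 ⇒ p=125, q=6
i=3: a=1 ⇒ p=146, q=7
fundamental: x₁=146, y₁=7  (since 21316 − 435·49 = 1)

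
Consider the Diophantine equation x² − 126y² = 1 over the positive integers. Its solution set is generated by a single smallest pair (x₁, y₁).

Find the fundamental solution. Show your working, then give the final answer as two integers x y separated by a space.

[11; 4,2,4,22] for √126; ℓ=4 ⇒ convergent index 3
i=0: a=11 ⇒ p=11, q=1
i=1: a=4 ⇒ p=45, q=4
i=2: a=2 ⇒ p=101, q=9
i=3: a=4 ⇒ p=449, q=40
(x₁, y₁) = (449, 40);  449² − 126·40² = 1 ✓

449 40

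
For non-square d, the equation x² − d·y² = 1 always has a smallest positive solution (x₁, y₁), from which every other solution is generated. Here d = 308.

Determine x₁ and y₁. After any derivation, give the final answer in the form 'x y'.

d=308: √d = [17; 1,1,4,1,1,34] (ℓ=6, even), read p_5/q_5
a_0=17:  p_0=17·1+0=17,  q_0=17·0+1=1
a_1=1:  p_1=1·17+1=18,  q_1=1·1+0=1
a_2=1:  p_2=1·18+17=35,  q_2=1·1+1=2
…
a_4=1:  p_4=1·158+35=193,  q_4=1·9+2=11
a_5=1:  p_5=1·193+158=351,  q_5=1·11+9=20
(x₁, y₁) = (351, 20);  351² − 308·20² = 1 ✓

351 20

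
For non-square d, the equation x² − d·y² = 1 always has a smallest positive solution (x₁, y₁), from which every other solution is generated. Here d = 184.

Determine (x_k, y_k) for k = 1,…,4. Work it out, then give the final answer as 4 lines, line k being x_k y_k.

√184 → a₀=13, period (1,1,3,2,1,2,1,2,3,1,1,26); ℓ=12 even so k=11
k=0  a_k=13  p_k/q_k = 13/1
…
k=2  a_k=1  p_k/q_k = 27/2
k=3  a_k=3  p_k/q_k = 95/7
…
k=10  a_k=1  p_k/q_k = 13741/1013
k=11  a_k=1  p_k/q_k = 24335/1794
→ (24335, 1794).  Check: 24335²=592192225, 184·1794²=592192224, difference 1.
n=2: (24335,1794)∘(24335,1794) = (24335·24335+184·1794·1794, 24335·1794+1794·24335) = (1184384449,87313980)
n=3: (1184384449,87313980)∘(24335,1794) = (24335·1184384449+184·1794·87313980, 24335·87313980+1794·1184384449) = (57643991108495,4249571404806)
n=4: (57643991108495,4249571404806)∘(24335,1794) = (24335·57643991108495+184·1794·4249571404806, 24335·4249571404806+1794·57643991108495) = (2805533046066067201,206826640184594040)

24335 1794
1184384449 87313980
57643991108495 4249571404806
2805533046066067201 206826640184594040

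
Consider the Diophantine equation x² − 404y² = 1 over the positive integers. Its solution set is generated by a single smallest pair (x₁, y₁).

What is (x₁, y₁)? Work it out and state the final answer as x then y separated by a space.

[20; 10,40] for √404; ℓ=2 ⇒ convergent index 1
step 0: (20, 1)  from 20·(1,0) + (0,1)
step 1: (201, 10)  from 10·(20,1) + (1,0)
→ (201, 10).  Check: 201²=40401, 404·10²=40400, difference 1.

201 10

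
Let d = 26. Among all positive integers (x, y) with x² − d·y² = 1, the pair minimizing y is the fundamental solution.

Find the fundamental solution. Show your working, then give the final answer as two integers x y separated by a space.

51 10

√26 → a₀=5, period (10); ℓ=1 odd so k=1
i=0: a=5 ⇒ p=5, q=1
i=1: a=10 ⇒ p=51, q=10
fundamental: x₁=51, y₁=10  (since 2601 − 26·100 = 1)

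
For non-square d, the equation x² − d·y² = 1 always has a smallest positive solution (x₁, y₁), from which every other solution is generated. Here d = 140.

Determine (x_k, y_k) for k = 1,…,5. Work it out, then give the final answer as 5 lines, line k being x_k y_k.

71 6
10081 852
1431431 120978
203253121 17178024
28860511751 2439158430

√140 = [11; 1,4,1,22, …], period ℓ=4 (even) → k=3
k=0  a_k=11  p_k/q_k = 11/1
…
k=2  a_k=4  p_k/q_k = 59/5
k=3  a_k=1  p_k/q_k = 71/6
fundamental: x₁=71, y₁=6  (since 5041 − 140·36 = 1)
(71+6√140)^2 = 10081 + 852√140
(71+6√140)^3 = 1431431 + 120978√140
(71+6√140)^4 = 203253121 + 17178024√140
(71+6√140)^5 = 28860511751 + 2439158430√140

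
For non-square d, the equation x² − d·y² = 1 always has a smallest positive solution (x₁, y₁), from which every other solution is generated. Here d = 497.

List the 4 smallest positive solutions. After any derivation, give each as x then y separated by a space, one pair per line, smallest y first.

1201887 53912
2889064721537 129592263888
6944658661946678751 311510514535059400
16693389930459326703284737 748800875565868281911712

[22; 3,2,2,5,6,5,2,2,3,44] for √497; ℓ=10 ⇒ convergent index 9
a_0=22:  p_0=22·1+0=22,  q_0=22·0+1=1
…
a_3=2:  p_3=2·156+67=379,  q_3=2·7+3=17
…
a_5=6:  p_5=6·2051+379=12685,  q_5=6·92+17=569
…
a_7=2:  p_7=2·65476+12685=143637,  q_7=2·2937+569=6443
a_8=2:  p_8=2·143637+65476=352750,  q_8=2·6443+2937=15823
a_9=3:  p_9=3·352750+143637=1201887,  q_9=3·15823+6443=53912
→ (1201887, 53912).  Check: 1201887²=1444532360769, 497·53912²=1444532360768, difference 1.
(x_2, y_2) = (1201887·1201887 + 497·53912·53912, 1201887·53912 + 53912·1201887) = (2889064721537, 129592263888)
(x_3, y_3) = (1201887·2889064721537 + 497·53912·129592263888, 1201887·129592263888 + 53912·2889064721537) = (6944658661946678751, 311510514535059400)
(x_4, y_4) = (1201887·6944658661946678751 + 497·53912·311510514535059400, 1201887·311510514535059400 + 53912·6944658661946678751) = (16693389930459326703284737, 748800875565868281911712)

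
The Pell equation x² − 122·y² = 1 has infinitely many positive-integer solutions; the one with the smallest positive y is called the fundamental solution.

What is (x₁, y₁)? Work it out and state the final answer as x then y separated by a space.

243 22

√122 → a₀=11, period (22); ℓ=1 odd so k=1
step 0: (11, 1)  from 11·(1,0) + (0,1)
step 1: (243, 22)  from 22·(11,1) + (1,0)
fundamental: x₁=243, y₁=22  (since 59049 − 122·484 = 1)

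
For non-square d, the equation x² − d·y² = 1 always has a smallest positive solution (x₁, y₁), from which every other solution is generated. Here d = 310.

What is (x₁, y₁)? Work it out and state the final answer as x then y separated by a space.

848719 48204

[17; 1,1,1,1,5,…,1,1,34] for √310; ℓ=16 ⇒ convergent index 15
k=0  a_k=17  p_k/q_k = 17/1
k=1  a_k=1  p_k/q_k = 18/1
k=2  a_k=1  p_k/q_k = 35/2
k=3  a_k=1  p_k/q_k = 53/3
k=4  a_k=1  p_k/q_k = 88/5
k=5  a_k=5  p_k/q_k = 493/28
k=6  a_k=3  p_k/q_k = 1567/89
k=7  a_k=1  p_k/q_k = 2060/117
k=8  a_k=2  p_k/q_k = 5687/323
k=9  a_k=1  p_k/q_k = 7747/440
k=10  a_k=3  p_k/q_k = 28928/1643
k=11  a_k=5  p_k/q_k = 152387/8655
…
k=13  a_k=1  p_k/q_k = 333702/18953
k=14  a_k=1  p_k/q_k = 515017/29251
k=15  a_k=1  p_k/q_k = 848719/48204
(x₁, y₁) = (848719, 48204);  848719² − 310·48204² = 1 ✓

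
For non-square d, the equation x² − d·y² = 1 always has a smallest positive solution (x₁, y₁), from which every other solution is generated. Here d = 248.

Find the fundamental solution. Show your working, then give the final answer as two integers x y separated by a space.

63 4

√248 → a₀=15, period (1,2,1,30); ℓ=4 even so k=3
k=0  a_k=15  p_k/q_k = 15/1
…
k=2  a_k=2  p_k/q_k = 47/3
k=3  a_k=1  p_k/q_k = 63/4
fundamental: x₁=63, y₁=4  (since 3969 − 248·16 = 1)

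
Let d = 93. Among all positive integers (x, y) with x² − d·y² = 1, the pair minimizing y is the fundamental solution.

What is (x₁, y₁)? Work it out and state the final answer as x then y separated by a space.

12151 1260

√93 → a₀=9, period (1,1,1,4,6,4,1,1,1,18); ℓ=10 even so k=9
step 0: (9, 1)  from 9·(1,0) + (0,1)
…
step 2: (19, 2)  from 1·(10,1) + (9,1)
…
step 5: (839, 87)  from 6·(135,14) + (29,3)
step 6: (3491, 362)  from 4·(839,87) + (135,14)
step 7: (4330, 449)  from 1·(3491,362) + (839,87)
step 8: (7821, 811)  from 1·(4330,449) + (3491,362)
step 9: (12151, 1260)  from 1·(7821,811) + (4330,449)
(x₁, y₁) = (12151, 1260);  12151² − 93·1260² = 1 ✓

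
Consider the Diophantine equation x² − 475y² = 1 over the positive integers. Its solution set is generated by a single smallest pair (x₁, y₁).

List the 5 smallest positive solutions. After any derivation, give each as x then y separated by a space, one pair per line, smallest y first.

57799 2652
6681448801 306565896
772362118440199 35438404443156
89283516160768675201 4096608676513381392
10320995900380175197444999 473559769752155457709260

[21; 1,3,1,6,2,6,1,3,1,42] for √475; ℓ=10 ⇒ convergent index 9
k=0  a_k=21  p_k/q_k = 21/1
k=1  a_k=1  p_k/q_k = 22/1
…
k=3  a_k=1  p_k/q_k = 109/5
k=4  a_k=6  p_k/q_k = 741/34
…
k=7  a_k=1  p_k/q_k = 11878/545
k=8  a_k=3  p_k/q_k = 45921/2107
k=9  a_k=1  p_k/q_k = 57799/2652
(x₁, y₁) = (57799, 2652);  57799² − 475·2652² = 1 ✓
n=2: (57799,2652)∘(57799,2652) = (57799·57799+475·2652·2652, 57799·2652+2652·57799) = (6681448801,306565896)
n=3: (6681448801,306565896)∘(57799,2652) = (57799·6681448801+475·2652·306565896, 57799·306565896+2652·6681448801) = (772362118440199,35438404443156)
n=4: (772362118440199,35438404443156)∘(57799,2652) = (57799·772362118440199+475·2652·35438404443156, 57799·35438404443156+2652·772362118440199) = (89283516160768675201,4096608676513381392)
n=5: (89283516160768675201,4096608676513381392)∘(57799,2652) = (57799·89283516160768675201+475·2652·4096608676513381392, 57799·4096608676513381392+2652·89283516160768675201) = (10320995900380175197444999,473559769752155457709260)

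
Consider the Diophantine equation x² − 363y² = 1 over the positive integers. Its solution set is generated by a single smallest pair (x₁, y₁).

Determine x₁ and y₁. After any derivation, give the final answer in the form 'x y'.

362 19

√363 = [19; 19,38, …], period ℓ=2 (even) → k=1
k=0  a_k=19  p_k/q_k = 19/1
k=1  a_k=19  p_k/q_k = 362/19
(x₁, y₁) = (362, 19);  362² − 363·19² = 1 ✓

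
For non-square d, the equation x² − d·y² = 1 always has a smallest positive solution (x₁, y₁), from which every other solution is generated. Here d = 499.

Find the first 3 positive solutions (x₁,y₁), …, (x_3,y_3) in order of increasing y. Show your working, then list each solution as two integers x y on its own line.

4490 201
40320199 1804980
362075382530 16208720199

√499 = [22; 2,1,21,1,2,44, …], period ℓ=6 (even) → k=5
a_0=22:  p_0=22·1+0=22,  q_0=22·0+1=1
…
a_2=1:  p_2=1·45+22=67,  q_2=1·2+1=3
a_3=21:  p_3=21·67+45=1452,  q_3=21·3+2=65
a_4=1:  p_4=1·1452+67=1519,  q_4=1·65+3=68
a_5=2:  p_5=2·1519+1452=4490,  q_5=2·68+65=201
→ (4490, 201).  Check: 4490²=20160100, 499·201²=20160099, difference 1.
(4490+201√499)^2 = 40320199 + 1804980√499
(4490+201√499)^3 = 362075382530 + 16208720199√499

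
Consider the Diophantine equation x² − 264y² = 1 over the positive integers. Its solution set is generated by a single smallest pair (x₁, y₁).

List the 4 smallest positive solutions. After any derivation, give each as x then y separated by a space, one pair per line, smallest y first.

d=264: √d = [16; 4,32] (ℓ=2, even), read p_1/q_1
step 0: (16, 1)  from 16·(1,0) + (0,1)
step 1: (65, 4)  from 4·(16,1) + (1,0)
fundamental: x₁=65, y₁=4  (since 4225 − 264·16 = 1)
(65+4√264)^2 = 8449 + 520√264
(65+4√264)^3 = 1098305 + 67596√264
(65+4√264)^4 = 142771201 + 8786960√264

65 4
8449 520
1098305 67596
142771201 8786960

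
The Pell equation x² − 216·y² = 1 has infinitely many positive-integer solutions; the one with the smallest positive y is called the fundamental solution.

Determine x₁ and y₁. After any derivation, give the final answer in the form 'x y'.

485 33

√216 → a₀=14, period (1,2,3,2,1,28); ℓ=6 even so k=5
i=0: a=14 ⇒ p=14, q=1
i=1: a=1 ⇒ p=15, q=1
i=2: a=2 ⇒ p=44, q=3
i=3: a=3 ⇒ p=147, q=10
i=4: a=2 ⇒ p=338, q=23
i=5: a=1 ⇒ p=485, q=33
→ (485, 33).  Check: 485²=235225, 216·33²=235224, difference 1.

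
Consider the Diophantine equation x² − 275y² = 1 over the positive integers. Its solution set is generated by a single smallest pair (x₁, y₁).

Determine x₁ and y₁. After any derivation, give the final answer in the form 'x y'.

199 12

√275 = [16; 1,1,2,1,1,32, …], period ℓ=6 (even) → k=5
step 0: (16, 1)  from 16·(1,0) + (0,1)
step 1: (17, 1)  from 1·(16,1) + (1,0)
…
step 4: (116, 7)  from 1·(83,5) + (33,2)
step 5: (199, 12)  from 1·(116,7) + (83,5)
fundamental: x₁=199, y₁=12  (since 39601 − 275·144 = 1)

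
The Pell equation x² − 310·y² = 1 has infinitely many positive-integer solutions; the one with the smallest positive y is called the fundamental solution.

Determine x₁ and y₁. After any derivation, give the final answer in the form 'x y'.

√310 → a₀=17, period (1,1,1,1,5,…,1,1,34); ℓ=16 even so k=15
i=0: a=17 ⇒ p=17, q=1
i=1: a=1 ⇒ p=18, q=1
i=2: a=1 ⇒ p=35, q=2
i=3: a=1 ⇒ p=53, q=3
…
i=6: a=3 ⇒ p=1567, q=89
…
i=8: a=2 ⇒ p=5687, q=323
i=9: a=1 ⇒ p=7747, q=440
…
i=12: a=1 ⇒ p=181315, q=10298
i=13: a=1 ⇒ p=333702, q=18953
i=14: a=1 ⇒ p=515017, q=29251
i=15: a=1 ⇒ p=848719, q=48204
(x₁, y₁) = (848719, 48204);  848719² − 310·48204² = 1 ✓

848719 48204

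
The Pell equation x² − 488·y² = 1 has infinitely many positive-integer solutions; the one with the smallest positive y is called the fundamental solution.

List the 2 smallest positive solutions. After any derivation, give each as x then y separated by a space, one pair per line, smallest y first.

[22; 11,44] for √488; ℓ=2 ⇒ convergent index 1
k=0  a_k=22  p_k/q_k = 22/1
k=1  a_k=11  p_k/q_k = 243/11
→ (243, 11).  Check: 243²=59049, 488·11²=59048, difference 1.
k=2:  x_2 = 243·243+488·11·11 = 118097,  y_2 = 243·11+11·243 = 5346

243 11
118097 5346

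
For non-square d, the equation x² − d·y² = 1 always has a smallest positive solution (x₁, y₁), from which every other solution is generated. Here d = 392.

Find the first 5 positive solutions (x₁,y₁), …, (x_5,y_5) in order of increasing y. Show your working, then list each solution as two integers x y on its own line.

99 5
19601 990
3880899 196015
768398401 38809980
152139002499 7684180025

√392 = [19; 1,3,1,38, …], period ℓ=4 (even) → k=3
step 0: (19, 1)  from 19·(1,0) + (0,1)
…
step 2: (79, 4)  from 3·(20,1) + (19,1)
step 3: (99, 5)  from 1·(79,4) + (20,1)
→ (99, 5).  Check: 99²=9801, 392·5²=9800, difference 1.
k=2:  x_2 = 99·99+392·5·5 = 19601,  y_2 = 99·5+5·99 = 990
k=3:  x_3 = 99·19601+392·5·990 = 3880899,  y_3 = 99·990+5·19601 = 196015
k=4:  x_4 = 99·3880899+392·5·196015 = 768398401,  y_4 = 99·196015+5·3880899 = 38809980
k=5:  x_5 = 99·768398401+392·5·38809980 = 152139002499,  y_5 = 99·38809980+5·768398401 = 7684180025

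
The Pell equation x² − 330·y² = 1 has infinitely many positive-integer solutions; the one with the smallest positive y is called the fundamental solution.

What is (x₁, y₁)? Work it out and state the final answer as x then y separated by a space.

√330 = [18; 6,36, …], period ℓ=2 (even) → k=1
a_0=18:  p_0=18·1+0=18,  q_0=18·0+1=1
a_1=6:  p_1=6·18+1=109,  q_1=6·1+0=6
(x₁, y₁) = (109, 6);  109² − 330·6² = 1 ✓

109 6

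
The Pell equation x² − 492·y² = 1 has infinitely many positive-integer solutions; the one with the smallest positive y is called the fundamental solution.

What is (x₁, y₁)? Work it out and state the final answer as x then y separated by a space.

[22; 5,1,1,10,1,1,5,44] for √492; ℓ=8 ⇒ convergent index 7
step 0: (22, 1)  from 22·(1,0) + (0,1)
…
step 2: (133, 6)  from 1·(111,5) + (22,1)
…
step 6: (5390, 243)  from 1·(2817,127) + (2573,116)
step 7: (29767, 1342)  from 5·(5390,243) + (2817,127)
fundamental: x₁=29767, y₁=1342  (since 886074289 − 492·1800964 = 1)

29767 1342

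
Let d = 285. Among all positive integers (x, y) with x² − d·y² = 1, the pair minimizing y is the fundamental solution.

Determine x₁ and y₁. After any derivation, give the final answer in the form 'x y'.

[16; 1,7,2,7,1,32] for √285; ℓ=6 ⇒ convergent index 5
i=0: a=16 ⇒ p=16, q=1
…
i=2: a=7 ⇒ p=135, q=8
i=3: a=2 ⇒ p=287, q=17
i=4: a=7 ⇒ p=2144, q=127
i=5: a=1 ⇒ p=2431, q=144
fundamental: x₁=2431, y₁=144  (since 5909761 − 285·20736 = 1)

2431 144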